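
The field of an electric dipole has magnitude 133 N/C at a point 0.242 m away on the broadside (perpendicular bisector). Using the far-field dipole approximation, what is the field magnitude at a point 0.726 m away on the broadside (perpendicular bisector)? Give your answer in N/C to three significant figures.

E ≈ 4.93 N/C

Dipole fields scale as 1/r³ in the far field; the geometry is the same at both points.
E₂ = E₁ · (r₁/r₂)³ = 133 · (0.242/0.726)³.
(r₁/r₂)³ = (0.3333)³ = 0.03704.
E₂ ≈ 4.926 N/C.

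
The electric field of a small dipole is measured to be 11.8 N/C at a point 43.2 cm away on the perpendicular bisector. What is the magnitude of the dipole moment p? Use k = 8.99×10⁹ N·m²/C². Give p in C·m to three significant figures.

In the equatorial plane E = kp/r³, so p = Er³/(k).
p = (11.8)·(0.432)³ / (8.99×10⁹) = 1.058×10⁻¹⁰ C·m.

p ≈ 1.06×10⁻¹⁰ C·m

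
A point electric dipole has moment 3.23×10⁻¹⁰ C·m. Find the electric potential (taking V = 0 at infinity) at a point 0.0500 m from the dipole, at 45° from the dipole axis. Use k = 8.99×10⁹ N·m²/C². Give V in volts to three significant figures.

The dipole potential is V = kp cosθ / r².
V = (8.99×10⁹)(3.23×10⁻¹⁰)·cos45° / (0.0500)² = 821.3 V.

V ≈ 821 V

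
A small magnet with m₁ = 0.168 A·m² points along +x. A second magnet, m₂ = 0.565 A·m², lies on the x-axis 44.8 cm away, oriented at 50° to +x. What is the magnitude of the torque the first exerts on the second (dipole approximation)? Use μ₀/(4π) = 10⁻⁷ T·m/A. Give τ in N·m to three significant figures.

τ ≈ 1.62×10⁻⁷ N·m

Dipole B is on the axis of dipole A, so B₁ there is axial: B₁ = (μ₀/4π)·2m₁/r³ along +x.
B₁ = 2(10⁻⁷)(0.168)/(0.448)³ = 3.737×10⁻⁷ T.
τ = m₂ B₁ sinθ.
τ = (0.565)(3.737×10⁻⁷)·sin50° = 1.617×10⁻⁷ N·m.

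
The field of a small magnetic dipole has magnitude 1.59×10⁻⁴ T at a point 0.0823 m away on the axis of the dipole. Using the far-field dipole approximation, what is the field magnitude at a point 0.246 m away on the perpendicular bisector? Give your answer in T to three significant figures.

B ≈ 2.98×10⁻⁶ T

Dipole fields scale as 1/r³ in the far field.
The axial field is twice the equatorial field at the same r, so the geometry factor is 1/2.
B₂ = B₁ · (1/2) · (r₁/r₂)³ = 1.59×10⁻⁴ · 0.5 · (0.0823/0.246)³.
(r₁/r₂)³ = (0.3346)³ = 0.03745.
B₂ ≈ 2.977×10⁻⁶ T.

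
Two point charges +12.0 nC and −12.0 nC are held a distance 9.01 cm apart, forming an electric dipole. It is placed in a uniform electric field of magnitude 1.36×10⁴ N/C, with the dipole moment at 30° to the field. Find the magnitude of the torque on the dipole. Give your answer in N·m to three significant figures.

τ ≈ 7.35×10⁻⁶ N·m

Dipole moment p = qd = (1.20×10⁻⁸ C)(0.0901 m) = 1.081×10⁻⁹ C·m.
Torque on an electric dipole: τ = pE sinθ.
τ = (1.081×10⁻⁹)(1.36×10⁴)·sin30° = 7.351×10⁻⁶ N·m.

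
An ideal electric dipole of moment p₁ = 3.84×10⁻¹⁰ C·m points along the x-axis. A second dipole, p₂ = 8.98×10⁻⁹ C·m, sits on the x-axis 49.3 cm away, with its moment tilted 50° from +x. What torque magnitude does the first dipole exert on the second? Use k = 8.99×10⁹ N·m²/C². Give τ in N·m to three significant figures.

The second dipole sits on the axis of the first, so the field there is axial: E₁ = 2kp₁/r³ along +x.
E₁ = 2(8.99×10⁹)(3.84×10⁻¹⁰)/(0.493)³ = 57.62 N/C.
Torque on the second dipole: τ = p₂ E₁ sinθ.
τ = (8.98×10⁻⁹)(57.62)·sin50° = 3.964×10⁻⁷ N·m.

τ ≈ 3.96×10⁻⁷ N·m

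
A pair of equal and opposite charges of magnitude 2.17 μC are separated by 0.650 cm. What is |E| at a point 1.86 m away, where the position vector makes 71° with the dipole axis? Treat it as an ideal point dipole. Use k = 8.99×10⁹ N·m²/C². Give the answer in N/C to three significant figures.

E ≈ 22.6 N/C

Dipole moment p = qd = (2.17×10⁻⁶ C)(0.00650 m) = 1.411×10⁻⁸ C·m.
At angle θ the dipole field magnitude is E = (kp/r³)·√(1 + 3cos²θ).
kp/r³ = (8.99×10⁹)(1.411×10⁻⁸) / (1.86)³ = 19.71 N/C.
√(1 + 3cos²71°) = √(1 + 3·0.1060) = √1.3180 ≈ 1.1480.
E ≈ 19.71 × 1.148 = 22.63 N/C.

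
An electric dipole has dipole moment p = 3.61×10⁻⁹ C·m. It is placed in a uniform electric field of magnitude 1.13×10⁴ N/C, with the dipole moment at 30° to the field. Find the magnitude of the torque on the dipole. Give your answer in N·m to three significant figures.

τ ≈ 2.04×10⁻⁵ N·m

Torque on an electric dipole: τ = pE sinθ.
τ = (3.61×10⁻⁹)(1.13×10⁴)·sin30° = 2.040×10⁻⁵ N·m.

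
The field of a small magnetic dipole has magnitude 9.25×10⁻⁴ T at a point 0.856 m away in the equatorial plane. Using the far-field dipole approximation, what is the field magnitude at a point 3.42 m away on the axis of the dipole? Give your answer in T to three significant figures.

Dipole fields scale as 1/r³ in the far field.
The axial field is twice the equatorial field at the same r, so the geometry factor is 2/1.
B₂ = B₁ · (2/1) · (r₁/r₂)³ = 9.25×10⁻⁴ · 2 · (0.856/3.42)³.
(r₁/r₂)³ = (0.2503)³ = 0.01568.
B₂ ≈ 2.901×10⁻⁵ T.

B ≈ 2.90×10⁻⁵ T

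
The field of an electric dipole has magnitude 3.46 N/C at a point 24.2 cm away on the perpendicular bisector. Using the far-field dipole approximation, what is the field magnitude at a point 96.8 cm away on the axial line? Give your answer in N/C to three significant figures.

Dipole fields scale as 1/r³ in the far field.
The axial field is twice the equatorial field at the same r, so the geometry factor is 2/1.
E₂ = E₁ · (2/1) · (r₁/r₂)³ = 3.46 · 2 · (24.2/96.8)³.
(r₁/r₂)³ = (0.25)³ = 0.01562.
E₂ ≈ 0.1081 N/C.

E ≈ 0.108 N/C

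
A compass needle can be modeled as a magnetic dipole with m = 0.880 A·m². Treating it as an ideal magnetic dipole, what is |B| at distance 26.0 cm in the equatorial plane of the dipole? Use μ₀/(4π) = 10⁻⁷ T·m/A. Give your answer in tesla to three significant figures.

In the equatorial plane B = (μ₀/4π)·m/r³ (half the axial value).
B = (10⁻⁷)·(0.880) / (0.260)³ = 5.007×10⁻⁶ T.

B ≈ 5.01×10⁻⁶ T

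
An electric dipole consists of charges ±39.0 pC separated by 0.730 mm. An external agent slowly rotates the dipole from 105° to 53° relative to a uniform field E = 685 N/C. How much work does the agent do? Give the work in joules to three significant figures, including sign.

W ≈ -1.68×10⁻¹¹ J

Dipole moment p = qd = (3.90×10⁻¹¹ C)(7.30×10⁻⁴ m) = 2.847×10⁻¹⁴ C·m.
W_ext = ΔU = U(θ₂) − U(θ₁) = −pE cosθ₂ − (−pE cosθ₁) = pE(cosθ₁ − cosθ₂).
W = (2.847×10⁻¹⁴)(685)·(cos105° − cos53°) = (1.950×10⁻¹¹)·(-0.8606) = -1.678×10⁻¹¹ J.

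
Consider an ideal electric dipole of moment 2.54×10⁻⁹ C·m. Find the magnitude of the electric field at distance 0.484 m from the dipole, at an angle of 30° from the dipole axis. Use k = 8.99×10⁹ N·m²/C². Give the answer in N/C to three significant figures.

At angle θ the dipole field magnitude is E = (kp/r³)·√(1 + 3cos²θ).
kp/r³ = (8.99×10⁹)(2.54×10⁻⁹) / (0.484)³ = 201.4 N/C.
√(1 + 3cos²30°) = √(1 + 3·0.7500) = √3.2500 ≈ 1.8028.
E ≈ 201.4 × 1.803 = 363.1 N/C.

E ≈ 363 N/C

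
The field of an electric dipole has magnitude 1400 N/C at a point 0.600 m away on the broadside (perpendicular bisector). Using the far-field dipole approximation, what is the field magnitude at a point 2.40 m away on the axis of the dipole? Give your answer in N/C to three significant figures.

E ≈ 43.8 N/C

Dipole fields scale as 1/r³ in the far field.
The axial field is twice the equatorial field at the same r, so the geometry factor is 2/1.
E₂ = E₁ · (2/1) · (r₁/r₂)³ = 1400 · 2 · (0.600/2.40)³.
(r₁/r₂)³ = (0.25)³ = 0.01562.
E₂ ≈ 43.75 N/C.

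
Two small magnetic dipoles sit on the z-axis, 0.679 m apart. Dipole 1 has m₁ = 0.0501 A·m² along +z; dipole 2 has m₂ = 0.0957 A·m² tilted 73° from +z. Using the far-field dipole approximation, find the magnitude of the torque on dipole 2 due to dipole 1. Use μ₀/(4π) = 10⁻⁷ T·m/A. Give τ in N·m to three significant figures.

τ ≈ 2.93×10⁻⁹ N·m

Dipole B is on the axis of dipole A, so B₁ there is axial: B₁ = (μ₀/4π)·2m₁/r³ along +z.
B₁ = 2(10⁻⁷)(0.0501)/(0.679)³ = 3.201×10⁻⁸ T.
τ = m₂ B₁ sinθ.
τ = (0.0957)(3.201×10⁻⁸)·sin73° = 2.929×10⁻⁹ N·m.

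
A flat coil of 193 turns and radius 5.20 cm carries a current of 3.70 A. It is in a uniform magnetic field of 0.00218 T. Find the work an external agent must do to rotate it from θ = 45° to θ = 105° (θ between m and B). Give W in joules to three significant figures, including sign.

m = NIA = NIπa² = 193·(3.70)·π·(0.0520)² = 6.066 A·m².
W_ext = ΔU = −mB cosθ₂ + mB cosθ₁ = mB(cosθ₁ − cosθ₂).
W = (6.066)(0.00218)·(cos45° − cos105°) = (0.01322)·(+0.9659) = 0.01277 J.

W ≈ 0.0128 J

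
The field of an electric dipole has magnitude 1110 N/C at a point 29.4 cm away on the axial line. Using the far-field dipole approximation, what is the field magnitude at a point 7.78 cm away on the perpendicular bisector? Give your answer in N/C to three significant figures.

E ≈ 2.99×10⁴ N/C

Dipole fields scale as 1/r³ in the far field.
The axial field is twice the equatorial field at the same r, so the geometry factor is 1/2.
E₂ = E₁ · (1/2) · (r₁/r₂)³ = 1110 · 0.5 · (29.4/7.78)³.
(r₁/r₂)³ = (3.779)³ = 53.96.
E₂ ≈ 2.995×10⁴ N/C.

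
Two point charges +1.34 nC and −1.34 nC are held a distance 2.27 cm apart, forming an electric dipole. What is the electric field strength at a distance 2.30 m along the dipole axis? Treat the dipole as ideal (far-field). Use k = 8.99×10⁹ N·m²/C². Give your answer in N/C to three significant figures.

E ≈ 0.0450 N/C

Dipole moment p = qd = (1.34×10⁻⁹ C)(0.0227 m) = 3.042×10⁻¹¹ C·m.
On the dipole axis E = 2kp/r³.
E = 2·(8.99×10⁹)(3.042×10⁻¹¹) / (2.30)³ = 0.04495 N/C.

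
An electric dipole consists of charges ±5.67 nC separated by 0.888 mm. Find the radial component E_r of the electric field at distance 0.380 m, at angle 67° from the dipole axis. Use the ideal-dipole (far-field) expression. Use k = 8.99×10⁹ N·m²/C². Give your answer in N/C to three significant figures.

E_r ≈ 0.645 N/C

Dipole moment p = qd = (5.67×10⁻⁹ C)(8.88×10⁻⁴ m) = 5.035×10⁻¹² C·m.
For a dipole, E_r = (2kp cosθ)/r³.
kp/r³ = (8.99×10⁹)(5.035×10⁻¹²)/(0.380)³ = 0.8249 N/C.
E_r = 2·0.8249·cos67° = 0.6446 N/C.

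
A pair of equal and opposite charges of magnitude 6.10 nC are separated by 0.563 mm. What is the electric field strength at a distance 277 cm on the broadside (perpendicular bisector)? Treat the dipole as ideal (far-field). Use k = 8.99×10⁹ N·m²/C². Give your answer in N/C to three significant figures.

E ≈ 0.00145 N/C

Dipole moment p = qd = (6.10×10⁻⁹ C)(5.63×10⁻⁴ m) = 3.434×10⁻¹² C·m.
On the perpendicular bisector E = kp/r³ (half the axial value at the same distance).
E = (8.99×10⁹)(3.434×10⁻¹²) / (2.77)³ = 0.001453 N/C.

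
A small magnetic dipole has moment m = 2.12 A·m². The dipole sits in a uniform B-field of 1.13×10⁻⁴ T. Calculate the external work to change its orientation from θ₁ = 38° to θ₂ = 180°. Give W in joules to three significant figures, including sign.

W ≈ 4.28×10⁻⁴ J

W_ext = ΔU = −mB cosθ₂ + mB cosθ₁ = mB(cosθ₁ − cosθ₂).
W = (2.12)(1.13×10⁻⁴)·(cos38° − cos180°) = (2.396×10⁻⁴)·(+1.7880) = 4.283×10⁻⁴ J.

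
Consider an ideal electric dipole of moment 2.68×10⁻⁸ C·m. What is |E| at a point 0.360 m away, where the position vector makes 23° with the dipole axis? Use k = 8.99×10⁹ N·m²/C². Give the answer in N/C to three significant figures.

E ≈ 9720 N/C

At angle θ the dipole field magnitude is E = (kp/r³)·√(1 + 3cos²θ).
kp/r³ = (8.99×10⁹)(2.68×10⁻⁸) / (0.360)³ = 5164 N/C.
√(1 + 3cos²23°) = √(1 + 3·0.8473) = √3.5420 ≈ 1.8820.
E ≈ 5164 × 1.882 = 9719 N/C.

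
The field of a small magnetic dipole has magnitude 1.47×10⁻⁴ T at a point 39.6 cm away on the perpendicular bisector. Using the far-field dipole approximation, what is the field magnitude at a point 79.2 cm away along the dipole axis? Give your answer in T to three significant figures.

B ≈ 3.68×10⁻⁵ T

Dipole fields scale as 1/r³ in the far field.
The axial field is twice the equatorial field at the same r, so the geometry factor is 2/1.
B₂ = B₁ · (2/1) · (r₁/r₂)³ = 1.47×10⁻⁴ · 2 · (39.6/79.2)³.
(r₁/r₂)³ = (0.5)³ = 0.125.
B₂ ≈ 3.675×10⁻⁵ T.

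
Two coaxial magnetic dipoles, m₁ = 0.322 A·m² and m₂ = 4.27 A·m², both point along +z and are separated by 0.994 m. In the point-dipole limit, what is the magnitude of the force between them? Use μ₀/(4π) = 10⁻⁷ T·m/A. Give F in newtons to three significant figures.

F ≈ 8.45×10⁻⁷ N

On-axis B of dipole 1: B = (μ₀/4π)·2m₁/r³. Force on dipole 2: F = m₂·dB/dr.
dB/dr = −(μ₀/4π)·6m₁/r⁴, so |F| = (μ₀/4π)·6m₁m₂/r⁴.
F = 6(10⁻⁷)(0.322)(4.27)/(0.994)⁴ = 8.451×10⁻⁷ N.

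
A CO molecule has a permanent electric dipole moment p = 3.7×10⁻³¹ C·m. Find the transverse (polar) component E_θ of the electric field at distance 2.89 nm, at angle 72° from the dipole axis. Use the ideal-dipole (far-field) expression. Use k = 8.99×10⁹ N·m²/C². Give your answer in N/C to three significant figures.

For a dipole, E_θ = (kp sinθ)/r³.
kp/r³ = (8.99×10⁹)(3.70×10⁻³¹)/(2.89×10⁻⁹)³ = 1.378×10⁵ N/C.
E_θ = 1.378×10⁵·sin72° = 1.311×10⁵ N/C.

E_θ ≈ 1.31×10⁵ N/C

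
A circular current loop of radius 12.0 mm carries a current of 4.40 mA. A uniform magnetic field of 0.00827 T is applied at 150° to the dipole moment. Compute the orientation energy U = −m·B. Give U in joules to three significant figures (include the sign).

Magnetic moment m = IA = Iπa² = (0.00440)·π·(0.0120)² = 1.991×10⁻⁶ A·m².
U = −m·B = −mB cosθ.
U = −(1.991×10⁻⁶)(0.00827)·cos150° = 1.426×10⁻⁸ J.

U ≈ 1.43×10⁻⁸ J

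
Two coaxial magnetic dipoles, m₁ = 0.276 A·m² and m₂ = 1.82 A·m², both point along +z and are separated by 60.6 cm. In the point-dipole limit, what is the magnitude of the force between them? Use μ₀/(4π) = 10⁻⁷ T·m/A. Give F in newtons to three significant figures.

On-axis B of dipole 1: B = (μ₀/4π)·2m₁/r³. Force on dipole 2: F = m₂·dB/dr.
dB/dr = −(μ₀/4π)·6m₁/r⁴, so |F| = (μ₀/4π)·6m₁m₂/r⁴.
F = 6(10⁻⁷)(0.276)(1.82)/(0.606)⁴ = 2.235×10⁻⁶ N.

F ≈ 2.23×10⁻⁶ N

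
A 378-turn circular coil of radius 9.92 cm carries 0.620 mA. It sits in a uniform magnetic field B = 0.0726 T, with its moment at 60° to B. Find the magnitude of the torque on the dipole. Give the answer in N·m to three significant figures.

m = NIA = NIπa² = 378·(6.20×10⁻⁴)·π·(0.0992)² = 0.007245 A·m².
Torque on a magnetic dipole: τ = mB sinθ.
τ = (0.007245)(0.0726)·sin60° = 4.555×10⁻⁴ N·m.

τ ≈ 4.56×10⁻⁴ N·m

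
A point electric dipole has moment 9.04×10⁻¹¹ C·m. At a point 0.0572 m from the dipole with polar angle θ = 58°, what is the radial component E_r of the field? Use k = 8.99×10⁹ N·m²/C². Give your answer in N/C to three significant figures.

E_r ≈ 4600 N/C

For a dipole, E_r = (2kp cosθ)/r³.
kp/r³ = (8.99×10⁹)(9.04×10⁻¹¹)/(0.0572)³ = 4343 N/C.
E_r = 2·4343·cos58° = 4602 N/C.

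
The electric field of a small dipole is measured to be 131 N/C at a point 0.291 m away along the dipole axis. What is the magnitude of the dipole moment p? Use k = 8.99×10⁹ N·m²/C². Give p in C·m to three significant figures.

p ≈ 1.80×10⁻¹⁰ C·m

On axis E = 2kp/r³, so p = Er³/(2k).
p = (131)·(0.291)³ / (2·8.99×10⁹) = 1.795×10⁻¹⁰ C·m.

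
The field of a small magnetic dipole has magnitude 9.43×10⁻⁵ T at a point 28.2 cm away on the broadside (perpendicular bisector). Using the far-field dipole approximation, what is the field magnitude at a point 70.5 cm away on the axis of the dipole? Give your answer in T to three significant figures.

B ≈ 1.21×10⁻⁵ T

Dipole fields scale as 1/r³ in the far field.
The axial field is twice the equatorial field at the same r, so the geometry factor is 2/1.
B₂ = B₁ · (2/1) · (r₁/r₂)³ = 9.43×10⁻⁵ · 2 · (28.2/70.5)³.
(r₁/r₂)³ = (0.4)³ = 0.064.
B₂ ≈ 1.207×10⁻⁵ T.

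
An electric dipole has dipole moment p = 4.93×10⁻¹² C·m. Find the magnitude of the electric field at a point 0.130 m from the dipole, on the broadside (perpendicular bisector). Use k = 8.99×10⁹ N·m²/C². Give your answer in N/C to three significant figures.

In the equatorial plane E = kp/r³.
E = (8.99×10⁹)(4.93×10⁻¹²) / (0.130)³ = 20.17 N/C.

E ≈ 20.2 N/C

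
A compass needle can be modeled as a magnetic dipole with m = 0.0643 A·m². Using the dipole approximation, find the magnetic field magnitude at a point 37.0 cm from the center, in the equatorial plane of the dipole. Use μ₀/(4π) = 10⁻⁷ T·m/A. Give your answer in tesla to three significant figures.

In the equatorial plane B = (μ₀/4π)·m/r³ (half the axial value).
B = (10⁻⁷)·(0.0643) / (0.370)³ = 1.269×10⁻⁷ T.

B ≈ 1.27×10⁻⁷ T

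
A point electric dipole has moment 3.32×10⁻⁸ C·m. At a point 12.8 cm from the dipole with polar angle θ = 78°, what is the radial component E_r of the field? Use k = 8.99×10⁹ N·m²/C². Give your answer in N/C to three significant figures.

E_r ≈ 5.92×10⁴ N/C

For a dipole, E_r = (2kp cosθ)/r³.
kp/r³ = (8.99×10⁹)(3.32×10⁻⁸)/(0.128)³ = 1.423×10⁵ N/C.
E_r = 2·1.423×10⁵·cos78° = 5.918×10⁴ N/C.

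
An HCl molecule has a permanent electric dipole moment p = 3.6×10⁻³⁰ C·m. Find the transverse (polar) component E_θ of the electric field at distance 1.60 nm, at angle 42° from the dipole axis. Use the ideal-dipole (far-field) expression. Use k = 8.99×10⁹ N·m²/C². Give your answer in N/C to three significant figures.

E_θ ≈ 5.29×10⁶ N/C

For a dipole, E_θ = (kp sinθ)/r³.
kp/r³ = (8.99×10⁹)(3.60×10⁻³⁰)/(1.60×10⁻⁹)³ = 7.901×10⁶ N/C.
E_θ = 7.901×10⁶·sin42° = 5.287×10⁶ N/C.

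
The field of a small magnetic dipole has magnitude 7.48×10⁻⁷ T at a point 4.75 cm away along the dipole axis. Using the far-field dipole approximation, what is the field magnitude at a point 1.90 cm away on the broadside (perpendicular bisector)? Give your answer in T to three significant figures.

B ≈ 5.84×10⁻⁶ T

Dipole fields scale as 1/r³ in the far field.
The axial field is twice the equatorial field at the same r, so the geometry factor is 1/2.
B₂ = B₁ · (1/2) · (r₁/r₂)³ = 7.48×10⁻⁷ · 0.5 · (4.75/1.90)³.
(r₁/r₂)³ = (2.5)³ = 15.62.
B₂ ≈ 5.844×10⁻⁶ T.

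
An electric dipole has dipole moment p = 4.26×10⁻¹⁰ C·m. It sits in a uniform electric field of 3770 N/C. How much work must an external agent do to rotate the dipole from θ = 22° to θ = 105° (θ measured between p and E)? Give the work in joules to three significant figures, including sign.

W_ext = ΔU = U(θ₂) − U(θ₁) = −pE cosθ₂ − (−pE cosθ₁) = pE(cosθ₁ − cosθ₂).
W = (4.26×10⁻¹⁰)(3770)·(cos22° − cos105°) = (1.606×10⁻⁶)·(+1.1860) = 1.905×10⁻⁶ J.

W ≈ 1.90×10⁻⁶ J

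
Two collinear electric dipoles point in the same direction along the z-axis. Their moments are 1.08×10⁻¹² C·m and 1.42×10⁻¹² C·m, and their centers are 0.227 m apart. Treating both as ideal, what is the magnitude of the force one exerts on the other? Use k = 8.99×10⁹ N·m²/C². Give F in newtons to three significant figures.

F ≈ 3.12×10⁻¹¹ N

On-axis field of dipole 1 at distance r: E = 2kp₁/r³. Force on dipole 2 is F = p₂·dE/dr (gradient along axis).
dE/dr = −6kp₁/r⁴, so |F| = 6kp₁p₂/r⁴ (attractive for aligned moments).
F = 6(8.99×10⁹)(1.08×10⁻¹²)(1.42×10⁻¹²)/(0.227)⁴ = 3.115×10⁻¹¹ N.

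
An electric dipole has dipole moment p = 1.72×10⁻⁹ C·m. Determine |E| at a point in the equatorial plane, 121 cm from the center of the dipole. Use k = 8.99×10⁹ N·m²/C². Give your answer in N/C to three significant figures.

E ≈ 8.73 N/C

On the perpendicular bisector E = kp/r³ (half the axial value at the same distance).
E = (8.99×10⁹)(1.72×10⁻⁹) / (1.21)³ = 8.728 N/C.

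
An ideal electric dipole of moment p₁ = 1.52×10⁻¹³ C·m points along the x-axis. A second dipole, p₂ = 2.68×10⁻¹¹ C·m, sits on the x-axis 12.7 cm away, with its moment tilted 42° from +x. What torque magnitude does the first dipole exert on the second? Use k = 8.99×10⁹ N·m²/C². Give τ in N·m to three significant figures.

τ ≈ 2.39×10⁻¹¹ N·m

The second dipole sits on the axis of the first, so the field there is axial: E₁ = 2kp₁/r³ along +x.
E₁ = 2(8.99×10⁹)(1.52×10⁻¹³)/(0.127)³ = 1.334 N/C.
Torque on the second dipole: τ = p₂ E₁ sinθ.
τ = (2.68×10⁻¹¹)(1.334)·sin42° = 2.393×10⁻¹¹ N·m.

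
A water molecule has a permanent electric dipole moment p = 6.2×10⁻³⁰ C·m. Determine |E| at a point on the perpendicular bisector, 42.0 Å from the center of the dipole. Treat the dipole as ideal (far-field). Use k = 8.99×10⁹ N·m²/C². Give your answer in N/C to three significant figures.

In the equatorial plane E = kp/r³.
E = (8.99×10⁹)(6.20×10⁻³⁰) / (4.20×10⁻⁹)³ = 7.523×10⁵ N/C.

E ≈ 7.52×10⁵ N/C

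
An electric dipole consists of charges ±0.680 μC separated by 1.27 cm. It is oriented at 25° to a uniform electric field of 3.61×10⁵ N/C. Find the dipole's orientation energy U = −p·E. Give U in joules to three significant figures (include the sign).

Dipole moment p = qd = (6.80×10⁻⁷ C)(0.0127 m) = 8.636×10⁻⁹ C·m.
U = −p·E = −pE cosθ.
U = −(8.636×10⁻⁹)(3.61×10⁵)·cos25° = -0.002826 J.

U ≈ -0.00283 J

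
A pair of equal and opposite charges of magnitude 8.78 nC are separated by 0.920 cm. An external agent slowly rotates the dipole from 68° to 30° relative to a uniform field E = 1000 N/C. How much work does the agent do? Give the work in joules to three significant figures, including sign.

Dipole moment p = qd = (8.78×10⁻⁹ C)(0.00920 m) = 8.078×10⁻¹¹ C·m.
W_ext = ΔU = U(θ₂) − U(θ₁) = −pE cosθ₂ − (−pE cosθ₁) = pE(cosθ₁ − cosθ₂).
W = (8.078×10⁻¹¹)(1000)·(cos68° − cos30°) = (8.078×10⁻⁸)·(-0.4914) = -3.970×10⁻⁸ J.

W ≈ -3.97×10⁻⁸ J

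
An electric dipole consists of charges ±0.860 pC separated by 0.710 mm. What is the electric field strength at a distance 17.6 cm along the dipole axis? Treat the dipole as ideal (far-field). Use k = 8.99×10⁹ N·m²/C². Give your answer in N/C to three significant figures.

E ≈ 0.00201 N/C

Dipole moment p = qd = (8.60×10⁻¹³ C)(7.10×10⁻⁴ m) = 6.106×10⁻¹⁶ C·m.
On the dipole axis E = 2kp/r³.
E = 2·(8.99×10⁹)(6.106×10⁻¹⁶) / (0.176)³ = 0.002014 N/C.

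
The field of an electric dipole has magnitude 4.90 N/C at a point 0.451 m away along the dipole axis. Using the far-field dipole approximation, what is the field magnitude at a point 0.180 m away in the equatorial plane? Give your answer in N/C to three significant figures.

Dipole fields scale as 1/r³ in the far field.
The axial field is twice the equatorial field at the same r, so the geometry factor is 1/2.
E₂ = E₁ · (1/2) · (r₁/r₂)³ = 4.90 · 0.5 · (0.451/0.180)³.
(r₁/r₂)³ = (2.506)³ = 15.73.
E₂ ≈ 38.54 N/C.

E ≈ 38.5 N/C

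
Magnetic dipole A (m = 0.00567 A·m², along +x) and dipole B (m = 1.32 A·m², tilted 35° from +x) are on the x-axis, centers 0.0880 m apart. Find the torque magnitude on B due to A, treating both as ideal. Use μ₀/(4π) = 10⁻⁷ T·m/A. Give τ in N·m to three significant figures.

Dipole B is on the axis of dipole A, so B₁ there is axial: B₁ = (μ₀/4π)·2m₁/r³ along +x.
B₁ = 2(10⁻⁷)(0.00567)/(0.0880)³ = 1.664×10⁻⁶ T.
τ = m₂ B₁ sinθ.
τ = (1.32)(1.664×10⁻⁶)·sin35° = 1.260×10⁻⁶ N·m.

τ ≈ 1.26×10⁻⁶ N·m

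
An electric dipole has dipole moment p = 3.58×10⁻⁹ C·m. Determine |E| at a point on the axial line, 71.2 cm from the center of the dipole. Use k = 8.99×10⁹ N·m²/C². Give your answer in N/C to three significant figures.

E ≈ 178 N/C

On the dipole axis E = 2kp/r³.
E = 2·(8.99×10⁹)(3.58×10⁻⁹) / (0.712)³ = 178.3 N/C.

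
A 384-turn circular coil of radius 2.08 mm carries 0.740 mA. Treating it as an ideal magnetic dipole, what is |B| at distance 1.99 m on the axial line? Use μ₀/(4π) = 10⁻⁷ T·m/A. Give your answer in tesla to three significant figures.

m = NIA = NIπa² = 384·(7.40×10⁻⁴)·π·(0.00208)² = 3.862×10⁻⁶ A·m².
On axis B = (μ₀/4π)·2m/r³.
B = 2·(10⁻⁷)·(3.862×10⁻⁶) / (1.99)³ = 9.801×10⁻¹⁴ T.

B ≈ 9.80×10⁻¹⁴ T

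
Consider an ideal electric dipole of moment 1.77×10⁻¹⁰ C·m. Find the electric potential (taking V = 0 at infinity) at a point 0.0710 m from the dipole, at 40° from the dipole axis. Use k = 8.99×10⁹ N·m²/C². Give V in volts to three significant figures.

The dipole potential is V = kp cosθ / r².
V = (8.99×10⁹)(1.77×10⁻¹⁰)·cos40° / (0.0710)² = 241.8 V.

V ≈ 242 V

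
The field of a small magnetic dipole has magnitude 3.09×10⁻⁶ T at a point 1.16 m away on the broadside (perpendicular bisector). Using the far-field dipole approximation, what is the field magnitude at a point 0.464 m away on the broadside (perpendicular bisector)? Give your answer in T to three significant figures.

Dipole fields scale as 1/r³ in the far field; the geometry is the same at both points.
B₂ = B₁ · (r₁/r₂)³ = 3.09×10⁻⁶ · (1.16/0.464)³.
(r₁/r₂)³ = (2.5)³ = 15.62.
B₂ ≈ 4.828×10⁻⁵ T.

B ≈ 4.83×10⁻⁵ T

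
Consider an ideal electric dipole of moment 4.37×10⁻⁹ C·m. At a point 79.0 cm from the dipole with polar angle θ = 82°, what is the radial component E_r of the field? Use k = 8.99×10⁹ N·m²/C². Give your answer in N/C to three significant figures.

E_r ≈ 22.2 N/C

For a dipole, E_r = (2kp cosθ)/r³.
kp/r³ = (8.99×10⁹)(4.37×10⁻⁹)/(0.790)³ = 79.68 N/C.
E_r = 2·79.68·cos82° = 22.18 N/C.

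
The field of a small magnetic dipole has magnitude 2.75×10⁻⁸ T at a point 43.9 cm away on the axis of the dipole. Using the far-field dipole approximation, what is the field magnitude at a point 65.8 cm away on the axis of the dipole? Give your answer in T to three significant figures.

Dipole fields scale as 1/r³ in the far field; the geometry is the same at both points.
B₂ = B₁ · (r₁/r₂)³ = 2.75×10⁻⁸ · (43.9/65.8)³.
(r₁/r₂)³ = (0.6672)³ = 0.297.
B₂ ≈ 8.167×10⁻⁹ T.

B ≈ 8.17×10⁻⁹ T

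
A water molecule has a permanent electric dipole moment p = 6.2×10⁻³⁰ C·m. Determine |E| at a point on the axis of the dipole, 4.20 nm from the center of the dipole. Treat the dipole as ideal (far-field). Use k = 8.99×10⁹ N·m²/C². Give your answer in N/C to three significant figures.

On the dipole axis E = 2kp/r³.
E = 2·(8.99×10⁹)(6.20×10⁻³⁰) / (4.20×10⁻⁹)³ = 1.505×10⁶ N/C.

E ≈ 1.50×10⁶ N/C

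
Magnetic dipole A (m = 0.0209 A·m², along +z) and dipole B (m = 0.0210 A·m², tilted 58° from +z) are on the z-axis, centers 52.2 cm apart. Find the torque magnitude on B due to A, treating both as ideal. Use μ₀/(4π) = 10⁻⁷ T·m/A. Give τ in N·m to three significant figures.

Dipole B is on the axis of dipole A, so B₁ there is axial: B₁ = (μ₀/4π)·2m₁/r³ along +z.
B₁ = 2(10⁻⁷)(0.0209)/(0.522)³ = 2.939×10⁻⁸ T.
τ = m₂ B₁ sinθ.
τ = (0.0210)(2.939×10⁻⁸)·sin58° = 5.234×10⁻¹⁰ N·m.

τ ≈ 5.23×10⁻¹⁰ N·m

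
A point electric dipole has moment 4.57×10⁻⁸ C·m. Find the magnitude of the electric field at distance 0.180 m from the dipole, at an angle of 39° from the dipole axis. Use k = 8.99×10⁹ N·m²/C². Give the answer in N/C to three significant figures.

At angle θ the dipole field magnitude is E = (kp/r³)·√(1 + 3cos²θ).
kp/r³ = (8.99×10⁹)(4.57×10⁻⁸) / (0.180)³ = 7.045×10⁴ N/C.
√(1 + 3cos²39°) = √(1 + 3·0.6040) = √2.8119 ≈ 1.6769.
E ≈ 7.045×10⁴ × 1.677 = 1.181×10⁵ N/C.

E ≈ 1.18×10⁵ N/C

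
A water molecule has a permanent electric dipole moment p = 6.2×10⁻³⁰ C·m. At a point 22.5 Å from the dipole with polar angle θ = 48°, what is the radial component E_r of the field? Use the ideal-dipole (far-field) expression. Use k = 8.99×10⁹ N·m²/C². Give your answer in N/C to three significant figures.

E_r ≈ 6.55×10⁶ N/C

For a dipole, E_r = (2kp cosθ)/r³.
kp/r³ = (8.99×10⁹)(6.20×10⁻³⁰)/(2.25×10⁻⁹)³ = 4.893×10⁶ N/C.
E_r = 2·4.893×10⁶·cos48° = 6.549×10⁶ N/C.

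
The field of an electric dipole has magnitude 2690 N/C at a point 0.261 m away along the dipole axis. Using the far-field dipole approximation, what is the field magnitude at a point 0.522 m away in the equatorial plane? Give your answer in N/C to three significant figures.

Dipole fields scale as 1/r³ in the far field.
The axial field is twice the equatorial field at the same r, so the geometry factor is 1/2.
E₂ = E₁ · (1/2) · (r₁/r₂)³ = 2690 · 0.5 · (0.261/0.522)³.
(r₁/r₂)³ = (0.5)³ = 0.125.
E₂ ≈ 168.1 N/C.

E ≈ 168 N/C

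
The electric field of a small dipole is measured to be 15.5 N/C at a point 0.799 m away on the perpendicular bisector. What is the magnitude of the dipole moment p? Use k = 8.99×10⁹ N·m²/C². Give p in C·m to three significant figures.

In the equatorial plane E = kp/r³, so p = Er³/(k).
p = (15.5)·(0.799)³ / (8.99×10⁹) = 8.795×10⁻¹⁰ C·m.

p ≈ 8.79×10⁻¹⁰ C·m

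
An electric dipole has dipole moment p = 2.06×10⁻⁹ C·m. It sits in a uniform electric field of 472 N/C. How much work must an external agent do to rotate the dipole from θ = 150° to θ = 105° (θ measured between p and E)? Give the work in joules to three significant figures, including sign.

W_ext = ΔU = U(θ₂) − U(θ₁) = −pE cosθ₂ − (−pE cosθ₁) = pE(cosθ₁ − cosθ₂).
W = (2.06×10⁻⁹)(472)·(cos150° − cos105°) = (9.723×10⁻⁷)·(-0.6072) = -5.904×10⁻⁷ J.

W ≈ -5.90×10⁻⁷ J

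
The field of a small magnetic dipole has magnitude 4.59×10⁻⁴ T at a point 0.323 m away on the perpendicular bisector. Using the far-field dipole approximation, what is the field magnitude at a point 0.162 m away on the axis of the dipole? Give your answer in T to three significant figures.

B ≈ 0.00728 T

Dipole fields scale as 1/r³ in the far field.
The axial field is twice the equatorial field at the same r, so the geometry factor is 2/1.
B₂ = B₁ · (2/1) · (r₁/r₂)³ = 4.59×10⁻⁴ · 2 · (0.323/0.162)³.
(r₁/r₂)³ = (1.994)³ = 7.926.
B₂ ≈ 0.007276 T.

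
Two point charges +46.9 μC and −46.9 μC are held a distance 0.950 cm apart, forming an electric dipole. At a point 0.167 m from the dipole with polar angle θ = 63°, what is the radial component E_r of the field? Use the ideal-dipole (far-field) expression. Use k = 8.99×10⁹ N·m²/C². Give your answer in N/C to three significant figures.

Dipole moment p = qd = (4.69×10⁻⁵ C)(0.00950 m) = 4.456×10⁻⁷ C·m.
For a dipole, E_r = (2kp cosθ)/r³.
kp/r³ = (8.99×10⁹)(4.456×10⁻⁷)/(0.167)³ = 8.601×10⁵ N/C.
E_r = 2·8.601×10⁵·cos63° = 7.810×10⁵ N/C.

E_r ≈ 7.81×10⁵ N/C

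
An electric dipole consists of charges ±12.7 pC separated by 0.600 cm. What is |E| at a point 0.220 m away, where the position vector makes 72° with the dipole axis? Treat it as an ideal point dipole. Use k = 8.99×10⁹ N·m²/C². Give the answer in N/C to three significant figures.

E ≈ 0.0730 N/C

Dipole moment p = qd = (1.27×10⁻¹¹ C)(0.00600 m) = 7.62×10⁻¹⁴ C·m.
At angle θ the dipole field magnitude is E = (kp/r³)·√(1 + 3cos²θ).
kp/r³ = (8.99×10⁹)(7.62×10⁻¹⁴) / (0.220)³ = 0.06433 N/C.
√(1 + 3cos²72°) = √(1 + 3·0.0955) = √1.2865 ≈ 1.1342.
E ≈ 0.06433 × 1.134 = 0.07297 N/C.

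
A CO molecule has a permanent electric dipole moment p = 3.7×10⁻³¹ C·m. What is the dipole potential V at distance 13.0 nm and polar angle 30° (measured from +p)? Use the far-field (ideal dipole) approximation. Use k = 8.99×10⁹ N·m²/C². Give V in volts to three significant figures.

The dipole potential is V = kp cosθ / r².
V = (8.99×10⁹)(3.70×10⁻³¹)·cos30° / (1.30×10⁻⁸)² = 1.705×10⁻⁵ V.

V ≈ 1.70×10⁻⁵ V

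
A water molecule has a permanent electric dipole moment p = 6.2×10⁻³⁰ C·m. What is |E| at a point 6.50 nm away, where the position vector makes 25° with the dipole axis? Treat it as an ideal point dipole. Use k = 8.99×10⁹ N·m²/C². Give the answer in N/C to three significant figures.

E ≈ 3.78×10⁵ N/C

At angle θ the dipole field magnitude is E = (kp/r³)·√(1 + 3cos²θ).
kp/r³ = (8.99×10⁹)(6.20×10⁻³⁰) / (6.50×10⁻⁹)³ = 2.030×10⁵ N/C.
√(1 + 3cos²25°) = √(1 + 3·0.8214) = √3.4642 ≈ 1.8612.
E ≈ 2.030×10⁵ × 1.861 = 3.778×10⁵ N/C.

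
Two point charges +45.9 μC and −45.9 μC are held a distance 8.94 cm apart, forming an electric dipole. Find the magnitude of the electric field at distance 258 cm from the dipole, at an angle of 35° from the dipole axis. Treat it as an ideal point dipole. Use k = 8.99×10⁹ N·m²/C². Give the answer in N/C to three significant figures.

Dipole moment p = qd = (4.59×10⁻⁵ C)(0.0894 m) = 4.103×10⁻⁶ C·m.
At angle θ the dipole field magnitude is E = (kp/r³)·√(1 + 3cos²θ).
kp/r³ = (8.99×10⁹)(4.103×10⁻⁶) / (2.58)³ = 2148 N/C.
√(1 + 3cos²35°) = √(1 + 3·0.6710) = √3.0130 ≈ 1.7358.
E ≈ 2148 × 1.736 = 3728 N/C.

E ≈ 3730 N/C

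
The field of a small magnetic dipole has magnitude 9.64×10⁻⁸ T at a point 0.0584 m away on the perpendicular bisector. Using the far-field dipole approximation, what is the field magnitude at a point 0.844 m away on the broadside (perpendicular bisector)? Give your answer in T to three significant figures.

Dipole fields scale as 1/r³ in the far field; the geometry is the same at both points.
B₂ = B₁ · (r₁/r₂)³ = 9.64×10⁻⁸ · (0.0584/0.844)³.
(r₁/r₂)³ = (0.06919)³ = 0.0003313.
B₂ ≈ 3.194×10⁻¹¹ T.

B ≈ 3.19×10⁻¹¹ T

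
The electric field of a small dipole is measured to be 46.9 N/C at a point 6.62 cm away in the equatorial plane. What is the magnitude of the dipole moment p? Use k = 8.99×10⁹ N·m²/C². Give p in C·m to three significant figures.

In the equatorial plane E = kp/r³, so p = Er³/(k).
p = (46.9)·(0.0662)³ / (8.99×10⁹) = 1.514×10⁻¹² C·m.

p ≈ 1.51×10⁻¹² C·m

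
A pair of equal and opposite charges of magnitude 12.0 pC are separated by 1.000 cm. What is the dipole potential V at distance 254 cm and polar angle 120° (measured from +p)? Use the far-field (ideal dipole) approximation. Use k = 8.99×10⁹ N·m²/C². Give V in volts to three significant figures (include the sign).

V ≈ -8.36×10⁻⁵ V

Dipole moment p = qd = (1.20×10⁻¹¹ C)(0.0100 m) = 1.20×10⁻¹³ C·m.
The dipole potential is V = kp cosθ / r².
V = (8.99×10⁹)(1.20×10⁻¹³)·cos120° / (2.54)² = -8.361×10⁻⁵ V.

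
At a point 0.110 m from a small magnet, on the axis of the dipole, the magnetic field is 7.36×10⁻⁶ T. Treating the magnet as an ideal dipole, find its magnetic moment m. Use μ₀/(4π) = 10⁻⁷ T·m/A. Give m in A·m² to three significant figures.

On axis B = (μ₀/4π)·2m/r³, so m = Br³·4π/(μ₀·2).
m = (7.36×10⁻⁶)·(0.110)³ / (2·10⁻⁷) = 0.04898 A·m².

m ≈ 0.0490 A·m²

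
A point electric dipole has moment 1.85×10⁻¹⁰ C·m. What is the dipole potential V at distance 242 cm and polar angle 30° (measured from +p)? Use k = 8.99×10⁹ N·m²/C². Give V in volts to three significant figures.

The dipole potential is V = kp cosθ / r².
V = (8.99×10⁹)(1.85×10⁻¹⁰)·cos30° / (2.42)² = 0.2459 V.

V ≈ 0.246 V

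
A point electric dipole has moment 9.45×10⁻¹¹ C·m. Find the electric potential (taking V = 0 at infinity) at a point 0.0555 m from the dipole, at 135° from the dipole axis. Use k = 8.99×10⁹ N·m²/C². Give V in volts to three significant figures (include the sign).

The dipole potential is V = kp cosθ / r².
V = (8.99×10⁹)(9.45×10⁻¹¹)·cos135° / (0.0555)² = -195.0 V.

V ≈ -195 V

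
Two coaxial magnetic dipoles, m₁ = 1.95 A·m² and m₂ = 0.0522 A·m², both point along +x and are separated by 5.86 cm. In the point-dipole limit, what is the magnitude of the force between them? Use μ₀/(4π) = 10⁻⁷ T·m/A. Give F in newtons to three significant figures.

F ≈ 0.00518 N

On-axis B of dipole 1: B = (μ₀/4π)·2m₁/r³. Force on dipole 2: F = m₂·dB/dr.
dB/dr = −(μ₀/4π)·6m₁/r⁴, so |F| = (μ₀/4π)·6m₁m₂/r⁴.
F = 6(10⁻⁷)(1.95)(0.0522)/(0.0586)⁴ = 0.005179 N.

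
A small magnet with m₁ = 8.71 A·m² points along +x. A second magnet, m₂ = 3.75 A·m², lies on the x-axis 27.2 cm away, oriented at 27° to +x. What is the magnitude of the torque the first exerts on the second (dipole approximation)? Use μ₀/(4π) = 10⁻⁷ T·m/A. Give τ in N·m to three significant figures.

τ ≈ 1.47×10⁻⁴ N·m

Dipole B is on the axis of dipole A, so B₁ there is axial: B₁ = (μ₀/4π)·2m₁/r³ along +x.
B₁ = 2(10⁻⁷)(8.71)/(0.272)³ = 8.656×10⁻⁵ T.
τ = m₂ B₁ sinθ.
τ = (3.75)(8.656×10⁻⁵)·sin27° = 1.474×10⁻⁴ N·m.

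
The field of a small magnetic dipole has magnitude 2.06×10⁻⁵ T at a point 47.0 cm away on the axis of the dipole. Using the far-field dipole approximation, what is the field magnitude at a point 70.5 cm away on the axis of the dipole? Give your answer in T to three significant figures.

B ≈ 6.10×10⁻⁶ T

Dipole fields scale as 1/r³ in the far field; the geometry is the same at both points.
B₂ = B₁ · (r₁/r₂)³ = 2.06×10⁻⁵ · (47.0/70.5)³.
(r₁/r₂)³ = (0.6667)³ = 0.2963.
B₂ ≈ 6.104×10⁻⁶ T.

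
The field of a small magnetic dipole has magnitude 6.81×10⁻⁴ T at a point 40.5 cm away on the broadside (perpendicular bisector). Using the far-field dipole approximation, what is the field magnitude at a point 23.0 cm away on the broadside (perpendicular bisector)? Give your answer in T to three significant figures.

Dipole fields scale as 1/r³ in the far field; the geometry is the same at both points.
B₂ = B₁ · (r₁/r₂)³ = 6.81×10⁻⁴ · (40.5/23.0)³.
(r₁/r₂)³ = (1.761)³ = 5.46.
B₂ ≈ 0.003718 T.

B ≈ 0.00372 T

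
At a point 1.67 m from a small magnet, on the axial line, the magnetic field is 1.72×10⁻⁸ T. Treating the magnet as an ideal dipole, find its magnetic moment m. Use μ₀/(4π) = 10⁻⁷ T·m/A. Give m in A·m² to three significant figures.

m ≈ 0.401 A·m²

On axis B = (μ₀/4π)·2m/r³, so m = Br³·4π/(μ₀·2).
m = (1.72×10⁻⁸)·(1.67)³ / (2·10⁻⁷) = 0.4005 A·m².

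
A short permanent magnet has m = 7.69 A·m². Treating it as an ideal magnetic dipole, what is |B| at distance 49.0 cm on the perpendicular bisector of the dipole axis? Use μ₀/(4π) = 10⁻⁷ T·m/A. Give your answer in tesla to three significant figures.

B ≈ 6.54×10⁻⁶ T

In the equatorial plane B = (μ₀/4π)·m/r³ (half the axial value).
B = (10⁻⁷)·(7.69) / (0.490)³ = 6.536×10⁻⁶ T.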